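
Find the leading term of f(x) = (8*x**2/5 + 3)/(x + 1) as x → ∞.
8*x/5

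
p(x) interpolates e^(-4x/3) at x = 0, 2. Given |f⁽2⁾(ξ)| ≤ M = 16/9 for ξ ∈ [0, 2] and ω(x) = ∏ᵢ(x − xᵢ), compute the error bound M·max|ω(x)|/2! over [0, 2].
8/9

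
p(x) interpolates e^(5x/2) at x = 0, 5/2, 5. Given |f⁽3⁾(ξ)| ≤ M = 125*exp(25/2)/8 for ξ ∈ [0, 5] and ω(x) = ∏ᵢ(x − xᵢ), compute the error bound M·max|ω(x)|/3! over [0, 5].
15625*sqrt(3)*exp(25/2)/1728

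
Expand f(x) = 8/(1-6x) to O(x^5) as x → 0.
8 + 48*x + 288*x**2 + 1728*x**3 + 10368*x**4 + O(x**5)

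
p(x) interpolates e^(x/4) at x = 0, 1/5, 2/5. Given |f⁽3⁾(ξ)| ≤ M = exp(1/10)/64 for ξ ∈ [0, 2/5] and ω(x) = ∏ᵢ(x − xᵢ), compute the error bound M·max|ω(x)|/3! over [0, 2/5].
sqrt(3)*exp(1/10)/216000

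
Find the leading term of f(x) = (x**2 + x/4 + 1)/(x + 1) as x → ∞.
x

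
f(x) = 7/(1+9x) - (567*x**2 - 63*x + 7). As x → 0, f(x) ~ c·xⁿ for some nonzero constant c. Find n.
3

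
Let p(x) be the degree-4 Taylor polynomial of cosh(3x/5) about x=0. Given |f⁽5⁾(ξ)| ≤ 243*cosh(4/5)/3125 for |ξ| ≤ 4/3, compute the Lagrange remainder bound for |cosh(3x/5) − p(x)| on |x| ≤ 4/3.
128*cosh(4/5)/46875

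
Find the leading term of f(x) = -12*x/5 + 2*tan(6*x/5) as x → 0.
144*x**3/125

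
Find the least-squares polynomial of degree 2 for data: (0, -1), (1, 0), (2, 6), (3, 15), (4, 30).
-34/35 + (-81/70)x + (31/14)x²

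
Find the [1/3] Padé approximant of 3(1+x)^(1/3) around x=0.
(5*x/2 + 3)/(x**3/81 - x**2/18 + x/2 + 1)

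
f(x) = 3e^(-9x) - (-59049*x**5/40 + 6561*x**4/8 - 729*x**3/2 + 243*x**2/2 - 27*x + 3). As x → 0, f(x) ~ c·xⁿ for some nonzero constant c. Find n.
6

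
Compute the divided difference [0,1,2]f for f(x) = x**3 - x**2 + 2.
2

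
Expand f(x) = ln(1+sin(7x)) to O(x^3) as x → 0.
7*x - 49*x**2/2 + O(x**3)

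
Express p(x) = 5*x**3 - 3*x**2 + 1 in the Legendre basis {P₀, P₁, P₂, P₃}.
(3)P₁ + (-2)P₂ + (2)P₃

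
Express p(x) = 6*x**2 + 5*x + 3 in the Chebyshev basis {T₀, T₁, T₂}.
(6)T₀ + (5)T₁ + (3)T₂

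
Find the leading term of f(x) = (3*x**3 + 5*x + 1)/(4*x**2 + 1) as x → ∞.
3*x/4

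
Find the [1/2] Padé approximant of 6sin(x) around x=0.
6*x/(x**2/6 + 1)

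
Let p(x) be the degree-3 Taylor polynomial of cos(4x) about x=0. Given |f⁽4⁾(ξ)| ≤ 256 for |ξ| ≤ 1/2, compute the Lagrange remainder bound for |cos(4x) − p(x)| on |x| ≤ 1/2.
2/3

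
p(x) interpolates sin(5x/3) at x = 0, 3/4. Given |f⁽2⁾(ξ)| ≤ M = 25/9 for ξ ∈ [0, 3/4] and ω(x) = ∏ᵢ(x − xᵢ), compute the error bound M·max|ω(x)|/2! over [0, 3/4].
25/128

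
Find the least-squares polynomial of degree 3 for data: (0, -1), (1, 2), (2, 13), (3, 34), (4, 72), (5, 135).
-155/126 + (329/108)x + (-19/252)x² + (53/54)x³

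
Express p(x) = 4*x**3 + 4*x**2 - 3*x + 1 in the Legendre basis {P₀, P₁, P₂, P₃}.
(7/3)P₀ + (-3/5)P₁ + (8/3)P₂ + (8/5)P₃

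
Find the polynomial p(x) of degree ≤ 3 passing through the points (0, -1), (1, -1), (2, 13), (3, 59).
3*x**3 - 2*x**2 - x - 1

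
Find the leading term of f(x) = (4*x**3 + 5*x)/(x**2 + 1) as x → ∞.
4*x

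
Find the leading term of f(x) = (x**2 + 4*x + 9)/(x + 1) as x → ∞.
x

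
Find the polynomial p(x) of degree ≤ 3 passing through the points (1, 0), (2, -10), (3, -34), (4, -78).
-x**3 - x**2 + 2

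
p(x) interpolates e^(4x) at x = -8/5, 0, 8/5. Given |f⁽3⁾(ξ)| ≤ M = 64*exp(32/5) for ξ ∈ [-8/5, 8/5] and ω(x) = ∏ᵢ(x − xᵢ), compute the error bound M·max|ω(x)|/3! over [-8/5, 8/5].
32768*sqrt(3)*exp(32/5)/3375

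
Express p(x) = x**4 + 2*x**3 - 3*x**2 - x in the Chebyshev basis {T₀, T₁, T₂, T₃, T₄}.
(-9/8)T₀ + (1/2)T₁ - T₂ + (1/2)T₃ + (1/8)T₄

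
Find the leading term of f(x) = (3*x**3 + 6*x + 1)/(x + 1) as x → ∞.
3*x**2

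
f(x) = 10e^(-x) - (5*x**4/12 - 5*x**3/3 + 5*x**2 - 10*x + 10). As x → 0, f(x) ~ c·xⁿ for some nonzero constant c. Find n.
5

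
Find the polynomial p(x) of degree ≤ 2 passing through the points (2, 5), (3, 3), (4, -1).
-x**2 + 3*x + 3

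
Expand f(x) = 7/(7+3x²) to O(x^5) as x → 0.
1 - 3*x**2/7 + 9*x**4/49 + O(x**5)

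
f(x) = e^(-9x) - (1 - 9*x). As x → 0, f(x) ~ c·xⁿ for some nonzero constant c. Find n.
2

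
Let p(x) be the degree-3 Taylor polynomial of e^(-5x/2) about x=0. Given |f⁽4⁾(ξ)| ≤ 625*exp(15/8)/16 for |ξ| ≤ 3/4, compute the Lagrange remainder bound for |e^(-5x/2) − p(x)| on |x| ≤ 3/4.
16875*exp(15/8)/32768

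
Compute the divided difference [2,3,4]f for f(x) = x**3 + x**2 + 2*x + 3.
10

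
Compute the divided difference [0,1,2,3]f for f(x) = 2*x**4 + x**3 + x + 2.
13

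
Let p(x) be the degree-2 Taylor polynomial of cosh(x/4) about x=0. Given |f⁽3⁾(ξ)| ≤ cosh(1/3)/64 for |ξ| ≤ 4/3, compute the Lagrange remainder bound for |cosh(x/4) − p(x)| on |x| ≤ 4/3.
cosh(1/3)/162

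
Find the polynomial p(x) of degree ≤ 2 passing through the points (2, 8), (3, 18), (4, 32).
2*x**2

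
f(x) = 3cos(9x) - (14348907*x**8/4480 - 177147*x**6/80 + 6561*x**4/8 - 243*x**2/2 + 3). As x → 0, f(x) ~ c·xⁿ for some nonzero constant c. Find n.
10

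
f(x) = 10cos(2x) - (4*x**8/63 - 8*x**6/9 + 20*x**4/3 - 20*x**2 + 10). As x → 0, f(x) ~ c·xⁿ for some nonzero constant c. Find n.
10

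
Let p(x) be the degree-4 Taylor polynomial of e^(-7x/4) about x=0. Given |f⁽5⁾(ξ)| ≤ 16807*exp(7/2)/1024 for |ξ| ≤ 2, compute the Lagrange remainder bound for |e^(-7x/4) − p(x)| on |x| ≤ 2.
16807*exp(7/2)/3840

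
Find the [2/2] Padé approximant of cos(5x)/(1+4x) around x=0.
(-1675*x**2/84 + 50*x/21 + 1)/(25*x**2/12 + 134*x/21 + 1)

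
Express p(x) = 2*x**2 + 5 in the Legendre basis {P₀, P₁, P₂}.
(17/3)P₀ + (4/3)P₂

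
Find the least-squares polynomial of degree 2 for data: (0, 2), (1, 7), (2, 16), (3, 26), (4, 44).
79/35 + (181/70)x + (27/14)x²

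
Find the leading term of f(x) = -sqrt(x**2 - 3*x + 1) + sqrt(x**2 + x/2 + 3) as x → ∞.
7/4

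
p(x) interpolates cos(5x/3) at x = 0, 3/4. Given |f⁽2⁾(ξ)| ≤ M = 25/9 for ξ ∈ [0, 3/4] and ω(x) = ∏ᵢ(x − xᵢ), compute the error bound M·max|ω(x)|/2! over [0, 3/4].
25/128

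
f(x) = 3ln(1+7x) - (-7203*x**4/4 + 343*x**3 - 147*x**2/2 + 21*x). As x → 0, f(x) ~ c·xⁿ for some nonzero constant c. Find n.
5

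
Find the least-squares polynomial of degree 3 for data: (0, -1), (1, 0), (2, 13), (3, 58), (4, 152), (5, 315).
-41/42 + (209/252)x + (-37/12)x² + (28/9)x³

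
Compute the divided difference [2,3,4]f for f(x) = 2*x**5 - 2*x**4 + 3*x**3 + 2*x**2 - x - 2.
489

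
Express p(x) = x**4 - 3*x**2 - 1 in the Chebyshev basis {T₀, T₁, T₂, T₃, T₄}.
(-17/8)T₀ - T₂ + (1/8)T₄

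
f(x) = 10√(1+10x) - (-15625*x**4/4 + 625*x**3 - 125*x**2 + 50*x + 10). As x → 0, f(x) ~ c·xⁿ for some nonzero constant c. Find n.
5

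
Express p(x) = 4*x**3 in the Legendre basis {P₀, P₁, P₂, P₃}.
(12/5)P₁ + (8/5)P₃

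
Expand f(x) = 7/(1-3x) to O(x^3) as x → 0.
7 + 21*x + 63*x**2 + O(x**3)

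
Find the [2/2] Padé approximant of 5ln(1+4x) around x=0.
20*x*(2*x + 1)/(8*x**2/3 + 4*x + 1)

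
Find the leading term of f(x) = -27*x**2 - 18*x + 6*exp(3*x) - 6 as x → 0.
27*x**3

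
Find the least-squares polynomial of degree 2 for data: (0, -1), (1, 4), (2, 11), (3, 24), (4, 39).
-31/35 + (18/7)x + (13/7)x²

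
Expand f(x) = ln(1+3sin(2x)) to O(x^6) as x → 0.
6*x - 18*x**2 + 68*x**3 - 300*x**4 + 1412*x**5 + O(x**6)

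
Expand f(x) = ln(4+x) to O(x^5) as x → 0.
log(4) + x/4 - x**2/32 + x**3/192 - x**4/1024 + O(x**5)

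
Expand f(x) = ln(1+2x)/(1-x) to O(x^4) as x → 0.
2*x + 8*x**3/3 + O(x**4)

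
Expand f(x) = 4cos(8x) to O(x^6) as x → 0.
4 - 128*x**2 + 2048*x**4/3 + O(x**6)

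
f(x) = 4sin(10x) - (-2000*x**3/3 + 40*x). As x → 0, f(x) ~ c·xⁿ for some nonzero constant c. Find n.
5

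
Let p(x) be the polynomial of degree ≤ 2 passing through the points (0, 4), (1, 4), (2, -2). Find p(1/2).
19/4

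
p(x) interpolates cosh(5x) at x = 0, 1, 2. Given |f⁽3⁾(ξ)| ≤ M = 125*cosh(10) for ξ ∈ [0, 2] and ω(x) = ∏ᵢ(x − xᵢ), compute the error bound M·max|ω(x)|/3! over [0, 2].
125*sqrt(3)*cosh(10)/27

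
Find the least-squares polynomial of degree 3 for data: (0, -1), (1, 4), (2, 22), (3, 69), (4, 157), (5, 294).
-5/7 + (1/14)x + (25/14)x² + (2)x³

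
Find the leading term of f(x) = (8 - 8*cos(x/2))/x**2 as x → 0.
1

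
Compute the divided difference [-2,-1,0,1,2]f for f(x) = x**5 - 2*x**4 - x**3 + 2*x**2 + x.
-2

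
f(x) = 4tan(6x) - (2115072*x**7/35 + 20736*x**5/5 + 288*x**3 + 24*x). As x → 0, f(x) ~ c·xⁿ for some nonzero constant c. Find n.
9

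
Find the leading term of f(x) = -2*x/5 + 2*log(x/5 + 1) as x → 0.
-x**2/25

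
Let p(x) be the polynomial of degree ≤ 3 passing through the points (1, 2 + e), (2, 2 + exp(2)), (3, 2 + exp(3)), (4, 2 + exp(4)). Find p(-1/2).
-35*exp(4)/16 - 189*exp(2)/16 + 2 + 105*e/16 + 135*exp(3)/16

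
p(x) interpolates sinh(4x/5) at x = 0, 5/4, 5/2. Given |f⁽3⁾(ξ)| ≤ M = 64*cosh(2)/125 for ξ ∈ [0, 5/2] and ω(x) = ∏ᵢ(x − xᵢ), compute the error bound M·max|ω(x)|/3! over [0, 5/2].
sqrt(3)*cosh(2)/27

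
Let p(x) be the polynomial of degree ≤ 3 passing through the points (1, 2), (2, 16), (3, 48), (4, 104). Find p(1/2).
-1/8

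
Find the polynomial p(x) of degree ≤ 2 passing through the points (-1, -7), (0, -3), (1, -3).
-2*x**2 + 2*x - 3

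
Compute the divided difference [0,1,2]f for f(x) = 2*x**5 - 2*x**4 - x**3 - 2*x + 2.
13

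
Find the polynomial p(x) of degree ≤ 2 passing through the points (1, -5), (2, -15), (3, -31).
-3*x**2 - x - 1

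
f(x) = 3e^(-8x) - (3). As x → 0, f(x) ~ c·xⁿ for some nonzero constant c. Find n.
1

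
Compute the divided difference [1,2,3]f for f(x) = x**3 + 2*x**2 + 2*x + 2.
8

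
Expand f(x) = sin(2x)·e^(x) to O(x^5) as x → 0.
2*x + 2*x**2 - x**3/3 - x**4 + O(x**5)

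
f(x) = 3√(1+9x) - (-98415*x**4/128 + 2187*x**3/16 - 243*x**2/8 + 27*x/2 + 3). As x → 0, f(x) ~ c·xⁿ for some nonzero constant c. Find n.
5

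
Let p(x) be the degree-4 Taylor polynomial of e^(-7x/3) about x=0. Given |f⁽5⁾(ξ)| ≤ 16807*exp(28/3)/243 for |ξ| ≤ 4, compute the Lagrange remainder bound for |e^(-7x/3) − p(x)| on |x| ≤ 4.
2151296*exp(28/3)/3645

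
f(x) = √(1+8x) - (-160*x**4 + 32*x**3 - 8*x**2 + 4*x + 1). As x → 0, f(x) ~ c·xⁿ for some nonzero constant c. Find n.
5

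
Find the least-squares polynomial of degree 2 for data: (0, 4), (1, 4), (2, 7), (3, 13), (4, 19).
131/35 + (-27/70)x + (15/14)x²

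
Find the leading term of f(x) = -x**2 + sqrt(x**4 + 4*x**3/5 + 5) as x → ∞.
2*x/5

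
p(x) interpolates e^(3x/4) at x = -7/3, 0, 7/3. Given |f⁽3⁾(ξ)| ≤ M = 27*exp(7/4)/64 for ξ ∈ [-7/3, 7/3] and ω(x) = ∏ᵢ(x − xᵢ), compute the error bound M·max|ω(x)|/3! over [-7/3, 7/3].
343*sqrt(3)*exp(7/4)/1728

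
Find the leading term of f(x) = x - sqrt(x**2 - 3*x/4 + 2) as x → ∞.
3/8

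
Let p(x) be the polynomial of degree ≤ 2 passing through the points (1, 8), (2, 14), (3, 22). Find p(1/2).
23/4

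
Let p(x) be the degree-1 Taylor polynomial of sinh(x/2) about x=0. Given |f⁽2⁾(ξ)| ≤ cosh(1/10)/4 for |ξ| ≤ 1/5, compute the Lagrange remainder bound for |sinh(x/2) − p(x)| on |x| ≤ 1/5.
cosh(1/10)/200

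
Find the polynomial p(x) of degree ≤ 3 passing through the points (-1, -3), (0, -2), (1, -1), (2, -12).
-2*x**3 + 3*x - 2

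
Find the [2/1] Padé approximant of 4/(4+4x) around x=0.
1/(x + 1)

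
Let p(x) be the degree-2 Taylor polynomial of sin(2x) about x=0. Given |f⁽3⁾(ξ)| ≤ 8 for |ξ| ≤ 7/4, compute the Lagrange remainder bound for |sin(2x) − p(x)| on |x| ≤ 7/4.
343/48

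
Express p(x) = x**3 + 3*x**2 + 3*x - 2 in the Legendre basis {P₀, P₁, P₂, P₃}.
-P₀ + (18/5)P₁ + (2)P₂ + (2/5)P₃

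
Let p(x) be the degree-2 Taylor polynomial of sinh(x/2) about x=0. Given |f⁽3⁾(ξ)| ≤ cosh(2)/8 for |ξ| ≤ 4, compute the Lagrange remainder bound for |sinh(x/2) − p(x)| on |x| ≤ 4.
4*cosh(2)/3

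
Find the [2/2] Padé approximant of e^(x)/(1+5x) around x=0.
(271*x**2/1572 + 88*x/131 + 1)/(-2579*x**2/1572 + 612*x/131 + 1)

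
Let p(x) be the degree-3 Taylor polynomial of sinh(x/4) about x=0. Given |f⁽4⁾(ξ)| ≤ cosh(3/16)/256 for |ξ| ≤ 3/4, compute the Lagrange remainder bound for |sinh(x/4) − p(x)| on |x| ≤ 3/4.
27*cosh(3/16)/524288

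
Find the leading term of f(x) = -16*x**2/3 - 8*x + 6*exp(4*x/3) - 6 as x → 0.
64*x**3/27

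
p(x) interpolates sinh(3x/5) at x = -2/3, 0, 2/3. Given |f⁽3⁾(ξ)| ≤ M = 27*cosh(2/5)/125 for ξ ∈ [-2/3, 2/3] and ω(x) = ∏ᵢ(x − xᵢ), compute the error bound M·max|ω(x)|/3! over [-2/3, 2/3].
8*sqrt(3)*cosh(2/5)/3375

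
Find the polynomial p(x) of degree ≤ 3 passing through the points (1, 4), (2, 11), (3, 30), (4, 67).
x**3 + 3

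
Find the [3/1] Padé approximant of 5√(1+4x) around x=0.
(-5*x**3 + 15*x**2 + 45*x/2 + 5)/(5*x/2 + 1)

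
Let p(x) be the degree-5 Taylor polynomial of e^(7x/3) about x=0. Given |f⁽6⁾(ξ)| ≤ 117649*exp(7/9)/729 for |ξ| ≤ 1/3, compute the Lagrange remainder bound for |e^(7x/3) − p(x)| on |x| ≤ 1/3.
117649*exp(7/9)/382637520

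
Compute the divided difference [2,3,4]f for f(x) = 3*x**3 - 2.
27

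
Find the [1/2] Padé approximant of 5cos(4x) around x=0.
5/(8*x**2 + 1)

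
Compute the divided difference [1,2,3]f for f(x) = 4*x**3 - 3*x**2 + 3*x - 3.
21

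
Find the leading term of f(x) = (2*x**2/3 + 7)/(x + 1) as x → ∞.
2*x/3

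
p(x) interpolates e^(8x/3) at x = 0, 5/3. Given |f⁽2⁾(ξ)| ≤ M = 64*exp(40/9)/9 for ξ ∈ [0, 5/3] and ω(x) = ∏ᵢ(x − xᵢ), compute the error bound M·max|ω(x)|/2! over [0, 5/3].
200*exp(40/9)/81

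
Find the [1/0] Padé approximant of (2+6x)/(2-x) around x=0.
7*x/2 + 1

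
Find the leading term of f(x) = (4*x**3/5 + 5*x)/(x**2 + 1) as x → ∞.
4*x/5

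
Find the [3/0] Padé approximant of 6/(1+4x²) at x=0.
6 - 24*x**2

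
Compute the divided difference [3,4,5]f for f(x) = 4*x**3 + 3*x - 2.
48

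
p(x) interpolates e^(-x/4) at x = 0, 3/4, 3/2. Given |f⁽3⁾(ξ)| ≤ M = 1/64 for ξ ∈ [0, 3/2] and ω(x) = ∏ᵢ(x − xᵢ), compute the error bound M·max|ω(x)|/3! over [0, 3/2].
sqrt(3)/4096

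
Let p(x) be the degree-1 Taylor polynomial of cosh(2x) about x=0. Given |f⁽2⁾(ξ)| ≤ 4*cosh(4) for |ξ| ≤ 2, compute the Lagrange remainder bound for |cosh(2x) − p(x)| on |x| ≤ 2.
8*cosh(4)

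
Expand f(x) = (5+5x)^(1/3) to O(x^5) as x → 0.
5**(1/3) + 5**(1/3)*x/3 - 5**(1/3)*x**2/9 + 5*5**(1/3)*x**3/81 - 10*5**(1/3)*x**4/243 + O(x**5)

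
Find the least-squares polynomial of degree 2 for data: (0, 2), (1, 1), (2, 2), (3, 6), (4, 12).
71/35 + (-33/14)x + (17/14)x²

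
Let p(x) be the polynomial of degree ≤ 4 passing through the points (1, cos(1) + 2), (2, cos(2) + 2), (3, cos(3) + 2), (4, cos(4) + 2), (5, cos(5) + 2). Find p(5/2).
45*cos(3)/64 + 15*cos(2)/32 - 5*cos(1)/128 + 3*cos(5)/128 - 5*cos(4)/32 + 2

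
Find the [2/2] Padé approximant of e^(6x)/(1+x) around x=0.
(2*x**2 + 7*x/3 + 1)/(7*x**2/3 - 8*x/3 + 1)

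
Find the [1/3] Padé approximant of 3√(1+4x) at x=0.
(21*x/2 + 3)/(x**3 - x**2 + 3*x/2 + 1)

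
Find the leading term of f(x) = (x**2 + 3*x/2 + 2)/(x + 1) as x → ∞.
x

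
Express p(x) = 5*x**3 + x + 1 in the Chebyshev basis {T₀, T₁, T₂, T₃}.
T₀ + (19/4)T₁ + (5/4)T₃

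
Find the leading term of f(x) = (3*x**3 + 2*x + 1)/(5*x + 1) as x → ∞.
3*x**2/5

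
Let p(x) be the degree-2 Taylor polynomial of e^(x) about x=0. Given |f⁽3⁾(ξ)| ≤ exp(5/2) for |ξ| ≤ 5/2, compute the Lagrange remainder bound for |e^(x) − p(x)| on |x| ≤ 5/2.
125*exp(5/2)/48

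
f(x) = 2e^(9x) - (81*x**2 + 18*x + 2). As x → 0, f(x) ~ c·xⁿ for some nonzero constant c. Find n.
3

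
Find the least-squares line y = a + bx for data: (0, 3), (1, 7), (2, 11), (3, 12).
a = 18/5, b = 31/10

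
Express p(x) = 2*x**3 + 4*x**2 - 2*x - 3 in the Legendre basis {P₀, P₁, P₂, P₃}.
(-5/3)P₀ + (-4/5)P₁ + (8/3)P₂ + (4/5)P₃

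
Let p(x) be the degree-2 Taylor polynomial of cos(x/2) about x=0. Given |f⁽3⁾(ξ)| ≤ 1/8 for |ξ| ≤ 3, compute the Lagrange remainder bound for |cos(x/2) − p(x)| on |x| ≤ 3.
9/16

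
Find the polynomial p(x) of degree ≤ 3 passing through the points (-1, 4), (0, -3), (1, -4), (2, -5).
-x**3 + 3*x**2 - 3*x - 3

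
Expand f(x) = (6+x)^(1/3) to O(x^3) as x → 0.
6**(1/3) + 6**(1/3)*x/18 - 6**(1/3)*x**2/324 + O(x**3)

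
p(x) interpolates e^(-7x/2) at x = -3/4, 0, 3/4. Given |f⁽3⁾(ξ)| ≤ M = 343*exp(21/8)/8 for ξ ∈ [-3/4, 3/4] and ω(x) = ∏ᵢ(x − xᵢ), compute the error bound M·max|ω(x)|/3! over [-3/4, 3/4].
343*sqrt(3)*exp(21/8)/512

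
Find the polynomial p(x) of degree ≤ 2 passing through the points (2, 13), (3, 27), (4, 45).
2*x**2 + 4*x - 3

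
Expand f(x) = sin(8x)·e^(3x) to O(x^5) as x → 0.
8*x + 24*x**2 - 148*x**3/3 - 220*x**4 + O(x**5)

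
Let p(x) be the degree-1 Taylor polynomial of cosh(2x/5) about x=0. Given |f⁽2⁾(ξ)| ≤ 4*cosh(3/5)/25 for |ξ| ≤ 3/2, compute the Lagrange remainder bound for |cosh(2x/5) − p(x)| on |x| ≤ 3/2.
9*cosh(3/5)/50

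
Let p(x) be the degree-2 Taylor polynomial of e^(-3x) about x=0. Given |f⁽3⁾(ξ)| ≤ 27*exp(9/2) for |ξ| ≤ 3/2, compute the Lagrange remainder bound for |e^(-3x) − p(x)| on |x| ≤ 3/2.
243*exp(9/2)/16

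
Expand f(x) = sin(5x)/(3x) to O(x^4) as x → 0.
5/3 - 125*x**2/18 + O(x**4)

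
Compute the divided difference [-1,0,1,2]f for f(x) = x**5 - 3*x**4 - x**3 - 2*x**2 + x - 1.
-2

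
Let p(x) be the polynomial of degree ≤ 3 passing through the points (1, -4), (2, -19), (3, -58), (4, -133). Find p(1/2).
-7/4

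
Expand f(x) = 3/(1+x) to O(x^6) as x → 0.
3 - 3*x + 3*x**2 - 3*x**3 + 3*x**4 - 3*x**5 + O(x**6)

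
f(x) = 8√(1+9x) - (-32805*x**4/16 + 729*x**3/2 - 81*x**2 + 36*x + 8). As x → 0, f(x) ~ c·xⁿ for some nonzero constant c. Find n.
5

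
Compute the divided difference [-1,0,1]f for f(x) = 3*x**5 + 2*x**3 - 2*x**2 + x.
-2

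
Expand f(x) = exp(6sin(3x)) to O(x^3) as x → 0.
1 + 18*x + 162*x**2 + O(x**3)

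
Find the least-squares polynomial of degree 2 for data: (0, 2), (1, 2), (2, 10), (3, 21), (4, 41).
68/35 + (-181/70)x + (43/14)x²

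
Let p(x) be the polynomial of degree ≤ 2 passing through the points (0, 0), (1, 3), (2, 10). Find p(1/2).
1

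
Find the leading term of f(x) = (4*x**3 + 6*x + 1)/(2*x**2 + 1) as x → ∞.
2*x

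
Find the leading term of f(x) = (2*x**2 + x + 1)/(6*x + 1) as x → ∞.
x/3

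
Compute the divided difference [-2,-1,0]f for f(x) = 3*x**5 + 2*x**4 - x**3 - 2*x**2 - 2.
-30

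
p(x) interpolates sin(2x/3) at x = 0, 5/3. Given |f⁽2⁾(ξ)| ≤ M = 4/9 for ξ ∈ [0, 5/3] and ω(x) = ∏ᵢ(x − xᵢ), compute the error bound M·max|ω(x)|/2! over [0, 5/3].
25/162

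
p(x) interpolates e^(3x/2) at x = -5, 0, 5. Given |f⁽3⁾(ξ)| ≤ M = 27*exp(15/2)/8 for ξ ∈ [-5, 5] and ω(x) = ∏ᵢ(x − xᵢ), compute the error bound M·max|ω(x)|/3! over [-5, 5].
125*sqrt(3)*exp(15/2)/8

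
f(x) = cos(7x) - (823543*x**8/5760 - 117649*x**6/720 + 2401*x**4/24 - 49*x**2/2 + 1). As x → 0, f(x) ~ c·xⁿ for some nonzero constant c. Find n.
10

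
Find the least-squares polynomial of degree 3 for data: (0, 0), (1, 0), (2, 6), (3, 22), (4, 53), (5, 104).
-5/126 + (-799/756)x + (55/126)x² + (85/108)x³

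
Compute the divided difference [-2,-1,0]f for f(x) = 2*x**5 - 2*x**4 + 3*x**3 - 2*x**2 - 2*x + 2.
-55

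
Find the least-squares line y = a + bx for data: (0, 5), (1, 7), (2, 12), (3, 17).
a = 41/10, b = 41/10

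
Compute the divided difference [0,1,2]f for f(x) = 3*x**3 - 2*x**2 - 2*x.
7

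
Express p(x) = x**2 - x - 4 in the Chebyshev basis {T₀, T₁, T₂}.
(-7/2)T₀ - T₁ + (1/2)T₂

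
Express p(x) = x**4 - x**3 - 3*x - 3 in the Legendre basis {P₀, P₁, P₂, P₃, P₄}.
(-14/5)P₀ + (-18/5)P₁ + (4/7)P₂ + (-2/5)P₃ + (8/35)P₄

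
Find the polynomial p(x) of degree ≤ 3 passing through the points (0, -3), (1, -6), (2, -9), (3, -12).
-3*x - 3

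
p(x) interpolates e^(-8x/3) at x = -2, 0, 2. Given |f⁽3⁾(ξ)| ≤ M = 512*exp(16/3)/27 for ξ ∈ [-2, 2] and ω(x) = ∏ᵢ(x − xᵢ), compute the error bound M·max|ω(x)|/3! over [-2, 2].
4096*sqrt(3)*exp(16/3)/729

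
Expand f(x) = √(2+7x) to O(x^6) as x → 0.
sqrt(2) + 7*sqrt(2)*x/4 - 49*sqrt(2)*x**2/32 + 343*sqrt(2)*x**3/128 - 12005*sqrt(2)*x**4/2048 + 117649*sqrt(2)*x**5/8192 + O(x**6)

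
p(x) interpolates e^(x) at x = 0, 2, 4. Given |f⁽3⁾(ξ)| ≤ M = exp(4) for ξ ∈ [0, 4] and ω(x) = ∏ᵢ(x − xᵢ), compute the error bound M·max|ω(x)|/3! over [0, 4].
8*sqrt(3)*exp(4)/27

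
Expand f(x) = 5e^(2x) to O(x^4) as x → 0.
5 + 10*x + 10*x**2 + 20*x**3/3 + O(x**4)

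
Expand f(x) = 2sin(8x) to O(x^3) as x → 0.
16*x + O(x**3)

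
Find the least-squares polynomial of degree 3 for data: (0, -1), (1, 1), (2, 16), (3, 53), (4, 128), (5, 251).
-137/126 + (593/756)x + (-25/63)x² + (223/108)x³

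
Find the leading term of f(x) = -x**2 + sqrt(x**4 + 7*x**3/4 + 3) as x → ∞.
7*x/8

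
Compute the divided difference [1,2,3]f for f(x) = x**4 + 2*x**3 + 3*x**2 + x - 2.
40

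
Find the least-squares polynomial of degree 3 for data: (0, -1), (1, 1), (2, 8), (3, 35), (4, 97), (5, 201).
-47/63 + (701/378)x + (-185/63)x² + (115/54)x³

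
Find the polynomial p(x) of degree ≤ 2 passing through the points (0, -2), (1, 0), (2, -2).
-2*x**2 + 4*x - 2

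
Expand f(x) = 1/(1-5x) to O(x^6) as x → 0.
1 + 5*x + 25*x**2 + 125*x**3 + 625*x**4 + 3125*x**5 + O(x**6)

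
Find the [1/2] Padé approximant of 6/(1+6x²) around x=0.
6/(6*x**2 + 1)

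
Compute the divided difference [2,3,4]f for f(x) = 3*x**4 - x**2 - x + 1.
164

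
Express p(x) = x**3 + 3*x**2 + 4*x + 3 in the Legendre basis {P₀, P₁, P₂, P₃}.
(4)P₀ + (23/5)P₁ + (2)P₂ + (2/5)P₃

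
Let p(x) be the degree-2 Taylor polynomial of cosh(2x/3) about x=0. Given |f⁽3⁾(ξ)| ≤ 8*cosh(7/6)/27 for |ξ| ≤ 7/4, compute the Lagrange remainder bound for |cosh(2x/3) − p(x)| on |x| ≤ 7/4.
343*cosh(7/6)/1296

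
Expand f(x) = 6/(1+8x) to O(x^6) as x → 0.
6 - 48*x + 384*x**2 - 3072*x**3 + 24576*x**4 - 196608*x**5 + O(x**6)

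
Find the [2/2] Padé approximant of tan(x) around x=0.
x/(1 - x**2/3)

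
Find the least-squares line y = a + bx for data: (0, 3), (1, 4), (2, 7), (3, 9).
a = 13/5, b = 21/10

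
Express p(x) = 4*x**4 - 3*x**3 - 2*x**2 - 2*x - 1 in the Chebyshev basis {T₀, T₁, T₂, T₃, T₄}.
(-1/2)T₀ + (-17/4)T₁ + T₂ + (-3/4)T₃ + (1/2)T₄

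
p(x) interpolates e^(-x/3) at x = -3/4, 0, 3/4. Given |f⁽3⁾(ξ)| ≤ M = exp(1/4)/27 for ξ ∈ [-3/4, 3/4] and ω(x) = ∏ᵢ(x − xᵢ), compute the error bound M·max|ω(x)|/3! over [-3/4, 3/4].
sqrt(3)*exp(1/4)/1728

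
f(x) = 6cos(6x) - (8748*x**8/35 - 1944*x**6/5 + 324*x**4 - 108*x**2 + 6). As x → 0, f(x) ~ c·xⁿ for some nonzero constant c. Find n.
10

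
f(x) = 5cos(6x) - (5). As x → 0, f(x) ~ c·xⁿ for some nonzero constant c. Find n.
2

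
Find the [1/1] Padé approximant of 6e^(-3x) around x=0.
(6 - 9*x)/(3*x/2 + 1)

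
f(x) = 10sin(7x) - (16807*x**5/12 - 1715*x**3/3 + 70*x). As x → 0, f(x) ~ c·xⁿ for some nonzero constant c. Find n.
7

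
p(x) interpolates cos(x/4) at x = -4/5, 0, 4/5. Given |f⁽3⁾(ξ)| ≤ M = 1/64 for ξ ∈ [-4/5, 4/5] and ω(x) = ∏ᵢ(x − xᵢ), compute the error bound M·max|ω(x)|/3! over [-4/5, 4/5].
sqrt(3)/3375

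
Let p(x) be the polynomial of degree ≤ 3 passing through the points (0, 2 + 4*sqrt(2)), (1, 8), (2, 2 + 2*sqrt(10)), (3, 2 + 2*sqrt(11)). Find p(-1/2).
-89/8 - 5*sqrt(11)/8 + 21*sqrt(10)/8 + 35*sqrt(2)/4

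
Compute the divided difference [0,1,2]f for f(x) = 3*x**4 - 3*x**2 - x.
18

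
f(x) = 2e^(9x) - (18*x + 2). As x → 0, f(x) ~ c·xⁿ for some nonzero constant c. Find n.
2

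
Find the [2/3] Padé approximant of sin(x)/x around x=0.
(1 - 7*x**2/60)/(x**2/20 + 1)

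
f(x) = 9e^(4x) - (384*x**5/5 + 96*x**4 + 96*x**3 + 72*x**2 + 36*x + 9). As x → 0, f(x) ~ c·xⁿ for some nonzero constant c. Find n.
6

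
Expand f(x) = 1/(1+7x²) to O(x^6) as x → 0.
1 - 7*x**2 + 49*x**4 + O(x**6)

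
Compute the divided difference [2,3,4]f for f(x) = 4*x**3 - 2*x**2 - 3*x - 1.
34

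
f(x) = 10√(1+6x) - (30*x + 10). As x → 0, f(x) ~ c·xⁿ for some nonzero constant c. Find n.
2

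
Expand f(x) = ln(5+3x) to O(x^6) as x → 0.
log(5) + 3*x/5 - 9*x**2/50 + 9*x**3/125 - 81*x**4/2500 + 243*x**5/15625 + O(x**6)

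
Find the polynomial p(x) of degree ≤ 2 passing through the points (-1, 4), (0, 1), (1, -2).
1 - 3*x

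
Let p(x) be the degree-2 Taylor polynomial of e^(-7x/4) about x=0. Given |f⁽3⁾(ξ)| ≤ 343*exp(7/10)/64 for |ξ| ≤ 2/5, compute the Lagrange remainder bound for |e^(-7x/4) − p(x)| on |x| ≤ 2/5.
343*exp(7/10)/6000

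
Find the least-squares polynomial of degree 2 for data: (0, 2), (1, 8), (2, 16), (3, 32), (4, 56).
94/35 + (22/35)x + (22/7)x²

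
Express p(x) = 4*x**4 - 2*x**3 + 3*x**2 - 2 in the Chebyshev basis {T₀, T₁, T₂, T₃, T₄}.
T₀ + (-3/2)T₁ + (7/2)T₂ + (-1/2)T₃ + (1/2)T₄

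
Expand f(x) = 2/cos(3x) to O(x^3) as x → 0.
2 + 9*x**2 + O(x**3)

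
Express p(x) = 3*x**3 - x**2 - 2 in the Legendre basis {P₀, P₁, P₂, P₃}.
(-7/3)P₀ + (9/5)P₁ + (-2/3)P₂ + (6/5)P₃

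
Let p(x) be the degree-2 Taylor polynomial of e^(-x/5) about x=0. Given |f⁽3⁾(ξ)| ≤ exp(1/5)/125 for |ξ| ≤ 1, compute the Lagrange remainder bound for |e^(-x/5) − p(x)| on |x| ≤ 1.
exp(1/5)/750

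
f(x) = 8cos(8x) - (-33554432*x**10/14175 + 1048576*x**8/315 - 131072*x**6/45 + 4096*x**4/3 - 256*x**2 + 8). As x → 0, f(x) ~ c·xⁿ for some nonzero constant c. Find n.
12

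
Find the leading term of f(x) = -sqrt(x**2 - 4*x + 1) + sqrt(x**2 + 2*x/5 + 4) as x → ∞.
11/5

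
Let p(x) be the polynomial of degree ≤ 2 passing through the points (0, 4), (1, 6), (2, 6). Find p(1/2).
21/4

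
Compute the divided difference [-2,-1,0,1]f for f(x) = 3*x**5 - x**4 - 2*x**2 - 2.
17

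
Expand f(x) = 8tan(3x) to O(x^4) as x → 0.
24*x + 72*x**3 + O(x**4)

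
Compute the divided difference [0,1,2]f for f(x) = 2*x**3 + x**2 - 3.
7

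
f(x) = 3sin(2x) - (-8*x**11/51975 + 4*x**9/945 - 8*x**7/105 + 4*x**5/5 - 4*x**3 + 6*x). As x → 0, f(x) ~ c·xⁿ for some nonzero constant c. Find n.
13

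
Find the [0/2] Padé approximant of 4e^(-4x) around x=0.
4/(8*x**2 + 4*x + 1)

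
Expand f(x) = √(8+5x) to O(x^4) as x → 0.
2*sqrt(2) + 5*sqrt(2)*x/8 - 25*sqrt(2)*x**2/256 + 125*sqrt(2)*x**3/4096 + O(x**4)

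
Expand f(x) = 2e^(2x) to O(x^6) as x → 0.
2 + 4*x + 4*x**2 + 8*x**3/3 + 4*x**4/3 + 8*x**5/15 + O(x**6)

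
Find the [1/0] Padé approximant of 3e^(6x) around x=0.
18*x + 3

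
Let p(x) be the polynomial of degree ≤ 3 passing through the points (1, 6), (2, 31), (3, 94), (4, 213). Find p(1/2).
17/8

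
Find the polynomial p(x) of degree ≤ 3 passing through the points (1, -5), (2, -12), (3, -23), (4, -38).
-2*x**2 - x - 2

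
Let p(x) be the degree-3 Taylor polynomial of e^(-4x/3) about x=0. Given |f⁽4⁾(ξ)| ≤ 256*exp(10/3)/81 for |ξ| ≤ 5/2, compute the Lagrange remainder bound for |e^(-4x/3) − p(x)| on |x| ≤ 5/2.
1250*exp(10/3)/243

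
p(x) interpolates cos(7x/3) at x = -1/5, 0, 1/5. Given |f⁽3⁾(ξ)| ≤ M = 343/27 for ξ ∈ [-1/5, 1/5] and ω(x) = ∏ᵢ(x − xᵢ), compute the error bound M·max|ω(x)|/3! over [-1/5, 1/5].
343*sqrt(3)/91125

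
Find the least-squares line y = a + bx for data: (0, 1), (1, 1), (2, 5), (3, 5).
a = 3/5, b = 8/5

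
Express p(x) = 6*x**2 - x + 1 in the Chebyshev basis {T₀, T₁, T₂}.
(4)T₀ - T₁ + (3)T₂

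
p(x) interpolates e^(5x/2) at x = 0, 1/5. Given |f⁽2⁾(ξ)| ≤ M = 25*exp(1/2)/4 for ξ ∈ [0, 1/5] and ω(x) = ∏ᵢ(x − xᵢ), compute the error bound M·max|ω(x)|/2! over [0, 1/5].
exp(1/2)/32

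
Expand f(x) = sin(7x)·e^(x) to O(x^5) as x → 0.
7*x + 7*x**2 - 161*x**3/3 - 56*x**4 + O(x**5)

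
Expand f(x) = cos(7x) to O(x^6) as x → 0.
1 - 49*x**2/2 + 2401*x**4/24 + O(x**6)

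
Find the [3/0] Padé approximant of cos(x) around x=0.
1 - x**2/2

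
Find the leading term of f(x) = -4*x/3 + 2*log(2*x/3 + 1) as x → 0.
-4*x**2/9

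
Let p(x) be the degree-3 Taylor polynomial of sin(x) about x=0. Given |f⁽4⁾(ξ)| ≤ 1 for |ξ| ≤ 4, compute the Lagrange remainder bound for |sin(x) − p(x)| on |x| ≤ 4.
32/3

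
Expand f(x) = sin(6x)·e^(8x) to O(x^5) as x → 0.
6*x + 48*x**2 + 156*x**3 + 224*x**4 + O(x**5)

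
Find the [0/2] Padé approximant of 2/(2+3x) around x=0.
1/(3*x/2 + 1)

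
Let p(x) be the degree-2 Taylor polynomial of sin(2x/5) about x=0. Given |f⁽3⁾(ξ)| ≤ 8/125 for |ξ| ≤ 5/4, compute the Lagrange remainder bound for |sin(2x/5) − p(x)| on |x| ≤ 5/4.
1/48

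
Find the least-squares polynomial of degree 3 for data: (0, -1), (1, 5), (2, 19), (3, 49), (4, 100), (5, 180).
-41/42 + (965/252)x + (11/12)x² + (10/9)x³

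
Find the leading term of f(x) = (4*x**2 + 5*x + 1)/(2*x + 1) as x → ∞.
2*x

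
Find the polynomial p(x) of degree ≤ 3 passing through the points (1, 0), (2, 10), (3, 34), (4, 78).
x**3 + x**2 - 2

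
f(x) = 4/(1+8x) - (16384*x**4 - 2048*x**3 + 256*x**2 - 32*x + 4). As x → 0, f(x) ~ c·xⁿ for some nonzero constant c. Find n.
5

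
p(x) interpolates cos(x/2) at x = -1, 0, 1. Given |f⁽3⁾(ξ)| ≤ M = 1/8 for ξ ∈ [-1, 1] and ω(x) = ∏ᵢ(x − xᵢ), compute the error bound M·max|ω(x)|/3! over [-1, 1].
sqrt(3)/216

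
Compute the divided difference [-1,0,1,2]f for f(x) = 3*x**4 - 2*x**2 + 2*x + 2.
6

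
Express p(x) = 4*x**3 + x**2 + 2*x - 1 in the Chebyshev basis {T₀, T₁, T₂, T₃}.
(-1/2)T₀ + (5)T₁ + (1/2)T₂ + T₃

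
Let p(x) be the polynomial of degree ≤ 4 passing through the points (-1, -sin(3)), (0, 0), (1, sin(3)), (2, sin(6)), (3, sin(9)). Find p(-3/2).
63*sin(3)/128 + 35*sin(9)/128 - 45*sin(6)/32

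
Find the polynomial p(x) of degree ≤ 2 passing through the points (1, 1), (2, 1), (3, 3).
x**2 - 3*x + 3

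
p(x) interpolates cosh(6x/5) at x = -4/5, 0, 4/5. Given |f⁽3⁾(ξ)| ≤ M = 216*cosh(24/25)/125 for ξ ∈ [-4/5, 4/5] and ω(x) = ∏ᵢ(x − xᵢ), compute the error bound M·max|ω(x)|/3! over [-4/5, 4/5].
512*sqrt(3)*cosh(24/25)/15625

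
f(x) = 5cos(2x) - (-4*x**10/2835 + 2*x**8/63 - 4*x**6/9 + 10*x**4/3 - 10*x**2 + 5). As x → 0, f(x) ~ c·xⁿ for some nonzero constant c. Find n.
12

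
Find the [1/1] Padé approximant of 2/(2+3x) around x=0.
1/(3*x/2 + 1)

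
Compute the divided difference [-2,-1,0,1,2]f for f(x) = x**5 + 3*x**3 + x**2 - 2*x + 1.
0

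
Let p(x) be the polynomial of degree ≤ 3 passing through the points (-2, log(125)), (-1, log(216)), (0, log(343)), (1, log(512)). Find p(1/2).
log(98*2**(7/8)*36333378902625**(1/16)/3)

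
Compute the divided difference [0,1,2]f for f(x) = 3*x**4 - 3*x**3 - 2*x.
12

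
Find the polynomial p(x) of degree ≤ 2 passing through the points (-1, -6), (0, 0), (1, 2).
-2*x**2 + 4*x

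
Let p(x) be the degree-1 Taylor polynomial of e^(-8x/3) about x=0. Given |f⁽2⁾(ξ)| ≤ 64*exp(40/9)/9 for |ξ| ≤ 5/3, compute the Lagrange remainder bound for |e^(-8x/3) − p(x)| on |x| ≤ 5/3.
800*exp(40/9)/81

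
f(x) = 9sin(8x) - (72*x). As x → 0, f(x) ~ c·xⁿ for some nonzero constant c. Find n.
3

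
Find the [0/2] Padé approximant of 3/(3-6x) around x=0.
1/(1 - 2*x)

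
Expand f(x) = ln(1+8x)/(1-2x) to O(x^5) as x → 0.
8*x - 16*x**2 + 416*x**3/3 - 2240*x**4/3 + O(x**5)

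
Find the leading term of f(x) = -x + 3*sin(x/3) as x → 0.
-x**3/54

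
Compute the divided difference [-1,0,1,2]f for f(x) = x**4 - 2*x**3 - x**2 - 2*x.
0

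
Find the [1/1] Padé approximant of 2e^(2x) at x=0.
(2*x + 2)/(1 - x)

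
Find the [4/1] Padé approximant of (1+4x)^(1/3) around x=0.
(256*x**4/243 - 512*x**3/405 + 32*x**2/15 + 64*x/15 + 1)/(44*x/15 + 1)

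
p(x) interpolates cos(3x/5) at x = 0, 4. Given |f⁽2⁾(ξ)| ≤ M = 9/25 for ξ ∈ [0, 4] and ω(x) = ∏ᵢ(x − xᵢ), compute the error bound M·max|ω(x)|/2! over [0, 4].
18/25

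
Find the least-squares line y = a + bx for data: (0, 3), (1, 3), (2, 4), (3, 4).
a = 29/10, b = 2/5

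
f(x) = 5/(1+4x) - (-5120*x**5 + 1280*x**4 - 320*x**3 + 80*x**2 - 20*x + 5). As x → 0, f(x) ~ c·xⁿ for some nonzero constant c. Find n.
6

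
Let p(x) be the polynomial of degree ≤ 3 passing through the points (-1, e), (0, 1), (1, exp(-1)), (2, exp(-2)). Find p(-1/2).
(-5*e + 1 + 5*(e + 3)*exp(2))*exp(-2)/16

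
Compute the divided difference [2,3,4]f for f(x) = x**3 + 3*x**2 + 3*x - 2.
12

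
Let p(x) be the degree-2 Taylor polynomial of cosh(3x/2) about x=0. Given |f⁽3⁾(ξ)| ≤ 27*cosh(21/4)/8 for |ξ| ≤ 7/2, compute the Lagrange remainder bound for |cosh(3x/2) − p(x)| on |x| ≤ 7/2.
3087*cosh(21/4)/128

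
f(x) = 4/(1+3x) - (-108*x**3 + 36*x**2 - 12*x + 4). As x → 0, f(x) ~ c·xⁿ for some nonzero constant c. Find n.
4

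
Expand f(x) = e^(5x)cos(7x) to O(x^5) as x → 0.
1 + 5*x - 12*x**2 - 305*x**3/3 - 1081*x**4/6 + O(x**5)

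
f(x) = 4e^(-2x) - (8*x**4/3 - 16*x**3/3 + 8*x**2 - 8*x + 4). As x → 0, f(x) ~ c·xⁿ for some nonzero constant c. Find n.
5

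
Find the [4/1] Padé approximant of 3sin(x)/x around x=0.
x**4/40 - x**2/2 + 3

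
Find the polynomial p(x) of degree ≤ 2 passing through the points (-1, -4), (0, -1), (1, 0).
-x**2 + 2*x - 1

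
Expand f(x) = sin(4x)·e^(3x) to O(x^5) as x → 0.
4*x + 12*x**2 + 22*x**3/3 - 14*x**4 + O(x**5)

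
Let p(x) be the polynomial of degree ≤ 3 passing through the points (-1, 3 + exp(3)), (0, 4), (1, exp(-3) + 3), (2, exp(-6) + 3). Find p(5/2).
((69 - 5*exp(3))*exp(6) - 35*exp(3) + 35)*exp(-6)/16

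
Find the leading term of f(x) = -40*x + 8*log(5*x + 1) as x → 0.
-100*x**2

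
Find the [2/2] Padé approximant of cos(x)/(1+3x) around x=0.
(-103*x**2/204 + x/34 + 1)/(x**2/12 + 103*x/34 + 1)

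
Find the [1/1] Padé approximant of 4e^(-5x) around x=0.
(4 - 10*x)/(5*x/2 + 1)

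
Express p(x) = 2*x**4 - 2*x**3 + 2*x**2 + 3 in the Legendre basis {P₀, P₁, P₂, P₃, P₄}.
(61/15)P₀ + (-6/5)P₁ + (52/21)P₂ + (-4/5)P₃ + (16/35)P₄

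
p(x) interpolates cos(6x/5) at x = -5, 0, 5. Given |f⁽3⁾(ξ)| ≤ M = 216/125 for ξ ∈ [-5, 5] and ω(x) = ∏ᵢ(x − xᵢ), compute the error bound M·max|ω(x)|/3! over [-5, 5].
8*sqrt(3)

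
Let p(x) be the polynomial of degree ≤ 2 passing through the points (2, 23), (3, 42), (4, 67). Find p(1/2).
23/4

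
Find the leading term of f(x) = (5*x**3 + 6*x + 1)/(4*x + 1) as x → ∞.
5*x**2/4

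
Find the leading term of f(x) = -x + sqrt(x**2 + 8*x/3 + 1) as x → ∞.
4/3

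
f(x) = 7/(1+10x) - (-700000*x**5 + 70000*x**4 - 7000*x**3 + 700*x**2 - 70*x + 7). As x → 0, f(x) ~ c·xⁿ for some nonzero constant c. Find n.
6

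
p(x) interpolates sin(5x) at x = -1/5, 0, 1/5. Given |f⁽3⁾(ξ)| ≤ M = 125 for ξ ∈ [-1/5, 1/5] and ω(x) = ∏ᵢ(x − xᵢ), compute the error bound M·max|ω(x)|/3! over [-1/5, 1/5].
sqrt(3)/27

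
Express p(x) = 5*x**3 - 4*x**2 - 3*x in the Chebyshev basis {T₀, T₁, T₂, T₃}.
(-2)T₀ + (3/4)T₁ + (-2)T₂ + (5/4)T₃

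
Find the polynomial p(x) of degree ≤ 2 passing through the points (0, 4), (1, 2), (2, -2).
-x**2 - x + 4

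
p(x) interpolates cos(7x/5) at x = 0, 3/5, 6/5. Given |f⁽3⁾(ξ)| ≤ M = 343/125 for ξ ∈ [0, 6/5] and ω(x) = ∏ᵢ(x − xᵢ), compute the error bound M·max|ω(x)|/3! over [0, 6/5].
343*sqrt(3)/15625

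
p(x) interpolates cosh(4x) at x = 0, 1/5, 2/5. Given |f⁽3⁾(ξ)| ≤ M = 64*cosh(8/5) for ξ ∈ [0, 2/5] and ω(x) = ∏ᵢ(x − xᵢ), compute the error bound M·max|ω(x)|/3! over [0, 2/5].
64*sqrt(3)*cosh(8/5)/3375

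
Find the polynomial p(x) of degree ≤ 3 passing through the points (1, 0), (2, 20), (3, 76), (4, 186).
3*x**3 - x - 2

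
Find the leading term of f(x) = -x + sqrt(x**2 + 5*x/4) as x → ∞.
5/8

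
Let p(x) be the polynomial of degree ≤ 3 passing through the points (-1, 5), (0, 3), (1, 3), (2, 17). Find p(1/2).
2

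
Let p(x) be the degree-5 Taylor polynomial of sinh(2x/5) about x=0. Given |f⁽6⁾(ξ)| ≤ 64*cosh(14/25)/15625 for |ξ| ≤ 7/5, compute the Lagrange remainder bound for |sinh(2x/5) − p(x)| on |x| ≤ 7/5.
470596*cosh(14/25)/10986328125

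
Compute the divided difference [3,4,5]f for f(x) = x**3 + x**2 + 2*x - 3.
13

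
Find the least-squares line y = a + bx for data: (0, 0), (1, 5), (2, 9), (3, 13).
a = 3/10, b = 43/10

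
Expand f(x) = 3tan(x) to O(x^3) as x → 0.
3*x + O(x**3)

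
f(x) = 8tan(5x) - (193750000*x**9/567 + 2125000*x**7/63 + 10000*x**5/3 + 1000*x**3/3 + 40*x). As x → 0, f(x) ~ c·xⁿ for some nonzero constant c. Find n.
11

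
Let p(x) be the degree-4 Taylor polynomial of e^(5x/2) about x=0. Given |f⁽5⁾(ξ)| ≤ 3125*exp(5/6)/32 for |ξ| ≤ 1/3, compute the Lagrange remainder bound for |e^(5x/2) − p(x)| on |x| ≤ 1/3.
625*exp(5/6)/186624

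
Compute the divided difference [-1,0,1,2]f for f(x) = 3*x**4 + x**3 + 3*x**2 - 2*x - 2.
7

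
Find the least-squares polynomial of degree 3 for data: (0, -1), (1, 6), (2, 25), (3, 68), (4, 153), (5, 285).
-52/63 + (824/189)x + (-1/36)x² + (229/108)x³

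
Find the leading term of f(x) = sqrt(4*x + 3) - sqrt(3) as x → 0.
2*sqrt(3)*x/3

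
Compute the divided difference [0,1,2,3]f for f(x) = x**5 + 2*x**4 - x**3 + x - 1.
36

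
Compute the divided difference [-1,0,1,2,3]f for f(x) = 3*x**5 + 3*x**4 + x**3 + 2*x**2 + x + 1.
18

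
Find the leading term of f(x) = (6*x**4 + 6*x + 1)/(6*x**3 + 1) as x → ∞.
x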